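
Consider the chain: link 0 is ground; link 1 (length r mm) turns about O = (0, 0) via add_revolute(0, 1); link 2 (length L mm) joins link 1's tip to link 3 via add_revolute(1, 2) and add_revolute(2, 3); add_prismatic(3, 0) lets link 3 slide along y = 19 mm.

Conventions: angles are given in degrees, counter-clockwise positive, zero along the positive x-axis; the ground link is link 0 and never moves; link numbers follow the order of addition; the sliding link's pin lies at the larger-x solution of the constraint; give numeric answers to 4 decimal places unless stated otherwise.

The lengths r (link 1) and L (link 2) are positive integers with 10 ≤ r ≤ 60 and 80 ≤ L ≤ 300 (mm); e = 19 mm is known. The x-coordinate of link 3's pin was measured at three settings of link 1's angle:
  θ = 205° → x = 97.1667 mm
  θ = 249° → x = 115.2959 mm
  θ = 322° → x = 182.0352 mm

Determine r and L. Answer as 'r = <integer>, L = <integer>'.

constraint per measurement: (x − r cos θ)² + (r sin θ − e)² = L²
subtracting the θ₁ and θ₂ equations cancels the r² and L² terms:
r = (x₁² − x₂²) / (2[(x₁cos θ₁ + e sin θ₁) − (x₂cos θ₂ + e sin θ₂)]) = 52.0000 → r = 52
L² = (x₁ − r cos θ₁)² + (r sin θ₁ − e)² = 22500.0067 → L = 150.0000 → L = 150
check at θ₃=322°: x = 182.0352 (printed 182.0352) ✓

r = 52, L = 150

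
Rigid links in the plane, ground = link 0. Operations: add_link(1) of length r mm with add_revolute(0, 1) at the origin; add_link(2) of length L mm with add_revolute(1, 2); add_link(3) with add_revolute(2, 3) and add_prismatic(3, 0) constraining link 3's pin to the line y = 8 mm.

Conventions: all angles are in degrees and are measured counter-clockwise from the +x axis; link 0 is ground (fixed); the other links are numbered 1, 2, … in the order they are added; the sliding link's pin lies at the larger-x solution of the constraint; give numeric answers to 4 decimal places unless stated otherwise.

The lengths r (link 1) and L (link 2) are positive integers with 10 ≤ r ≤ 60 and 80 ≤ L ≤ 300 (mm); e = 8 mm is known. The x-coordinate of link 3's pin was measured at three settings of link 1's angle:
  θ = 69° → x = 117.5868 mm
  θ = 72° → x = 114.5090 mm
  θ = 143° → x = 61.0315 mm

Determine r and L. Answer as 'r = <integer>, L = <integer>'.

constraint per measurement: (x − r cos θ)² + (r sin θ − e)² = L²
subtracting the θ₁ and θ₂ equations cancels the r² and L² terms:
r = (x₁² − x₂²) / (2[(x₁cos θ₁ + e sin θ₁) − (x₂cos θ₂ + e sin θ₂)]) = 54.0000 → r = 54
L² = (x₁ − r cos θ₁)² + (r sin θ₁ − e)² = 11448.9933 → L = 107.0000 → L = 107
check at θ₃=143°: x = 61.0315 (printed 61.0315) ✓

r = 54, L = 107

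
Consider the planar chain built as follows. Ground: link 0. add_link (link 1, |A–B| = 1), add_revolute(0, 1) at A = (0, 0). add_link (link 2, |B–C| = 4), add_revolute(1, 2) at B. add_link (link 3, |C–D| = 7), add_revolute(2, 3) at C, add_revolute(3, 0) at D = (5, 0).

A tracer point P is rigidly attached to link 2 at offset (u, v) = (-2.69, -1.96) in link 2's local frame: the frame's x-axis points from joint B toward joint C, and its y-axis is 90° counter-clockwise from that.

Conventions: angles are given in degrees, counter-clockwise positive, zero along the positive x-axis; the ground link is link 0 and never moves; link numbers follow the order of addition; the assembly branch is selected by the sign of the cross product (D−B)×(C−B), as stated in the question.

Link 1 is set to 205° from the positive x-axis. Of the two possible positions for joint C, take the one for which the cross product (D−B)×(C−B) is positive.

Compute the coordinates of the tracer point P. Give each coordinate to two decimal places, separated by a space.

A=(0,0), D=(5.00,0)
B = A + 1.00·(cos205°, sin205°) = (-0.9063, -0.4226)
|BD| = 5.9214
circle(B,4.00) ∩ circle(D,7.00): a=0.1742, h=3.9962
  candidates: C₊=(-1.0178,3.5758) cross=23.663; C₋=(-0.4473,-4.3962) cross=-23.663
  branch + wants cross > 0 → take C=(-1.0178,3.5758) (cross=23.663)
ex = (C−B)/|BC| = (-0.0279,0.9996); ey = (-0.9996,-0.0279)
P = B + -2.69·ex + -1.96·ey = (1.1279,-3.0570)

1.13 -3.06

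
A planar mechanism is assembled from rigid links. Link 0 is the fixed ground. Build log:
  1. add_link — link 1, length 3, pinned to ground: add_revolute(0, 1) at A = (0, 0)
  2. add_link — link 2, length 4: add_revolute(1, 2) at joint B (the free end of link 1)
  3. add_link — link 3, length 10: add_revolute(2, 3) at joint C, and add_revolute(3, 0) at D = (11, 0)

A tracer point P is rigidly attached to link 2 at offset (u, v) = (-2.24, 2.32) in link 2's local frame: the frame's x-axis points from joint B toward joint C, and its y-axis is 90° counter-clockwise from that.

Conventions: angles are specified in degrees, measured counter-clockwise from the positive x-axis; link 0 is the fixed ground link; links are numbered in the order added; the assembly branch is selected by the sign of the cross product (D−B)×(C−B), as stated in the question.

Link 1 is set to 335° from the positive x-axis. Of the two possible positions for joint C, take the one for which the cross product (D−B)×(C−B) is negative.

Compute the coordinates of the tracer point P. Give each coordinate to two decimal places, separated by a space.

A=(0,0), D=(11.00,0)
B = A + 3.00·(cos335°, sin335°) = (2.7189, -1.2679)
|BD| = 8.3776
circle(B,4.00) ∩ circle(D,10.00): a=-0.8246, h=3.9141
  candidates: C₊=(1.3115,2.4763) cross=32.790; C₋=(2.4962,-5.2616) cross=-32.790
  branch - wants cross < 0 → take C=(2.4962,-5.2616) (cross=-32.790)
ex = (C−B)/|BC| = (-0.0557,-0.9984); ey = (0.9984,-0.0557)
P = B + -2.24·ex + 2.32·ey = (5.1601,0.8395)

5.16 0.84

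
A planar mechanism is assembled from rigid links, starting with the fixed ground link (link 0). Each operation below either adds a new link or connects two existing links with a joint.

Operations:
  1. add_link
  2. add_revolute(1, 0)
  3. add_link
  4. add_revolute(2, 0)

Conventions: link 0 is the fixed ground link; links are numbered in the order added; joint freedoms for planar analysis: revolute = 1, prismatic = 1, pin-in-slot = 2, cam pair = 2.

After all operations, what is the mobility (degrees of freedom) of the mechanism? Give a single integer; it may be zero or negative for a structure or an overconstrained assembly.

link 0 = ground. State L|J1|J2 = 1|0|0
+link1  2|0|0
R(1,0) f=1→J1  2|1|0
+link2  3|1|0
R(2,0) f=1→J1  3|2|0
M = 3(3−1)−2·2−0 = 6−4−0 = 2

M = 2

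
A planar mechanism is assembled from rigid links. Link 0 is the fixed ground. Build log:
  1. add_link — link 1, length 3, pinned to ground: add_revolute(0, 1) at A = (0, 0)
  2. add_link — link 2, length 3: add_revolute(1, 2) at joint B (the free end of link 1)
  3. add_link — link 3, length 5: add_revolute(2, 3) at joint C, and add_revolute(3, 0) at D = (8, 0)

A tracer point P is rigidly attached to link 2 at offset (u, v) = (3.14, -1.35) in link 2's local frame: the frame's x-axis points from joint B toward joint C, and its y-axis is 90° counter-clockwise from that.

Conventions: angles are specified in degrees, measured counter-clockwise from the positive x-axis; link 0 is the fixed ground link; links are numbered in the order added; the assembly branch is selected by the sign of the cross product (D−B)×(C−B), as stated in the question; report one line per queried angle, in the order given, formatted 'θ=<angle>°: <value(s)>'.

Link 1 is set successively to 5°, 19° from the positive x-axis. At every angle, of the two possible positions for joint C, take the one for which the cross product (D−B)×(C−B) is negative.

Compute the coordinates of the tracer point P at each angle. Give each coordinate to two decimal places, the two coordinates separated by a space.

A=(0,0), D=(8.00,0)
θ=5°: B = A + 3.00·(cos5°, sin5°) = (2.9886, 0.2615)
θ=5°: |BD| = 5.0182
θ=5°: circle(B,3.00) ∩ circle(D,5.00): a=0.9149, h=2.8571
θ=5°:   candidates: C₊=(4.0511,3.0670) cross=14.337; C₋=(3.7534,-2.6394) cross=-14.337
θ=5°:   branch - wants cross < 0 → take C=(3.7534,-2.6394) (cross=-14.337)
θ=5°: ex = (C−B)/|BC| = (0.2549,-0.9670); ey = (0.9670,0.2549)
θ=5°: P = B + 3.14·ex + -1.35·ey = (2.4837,-3.1189)
θ=19°: B = A + 3.00·(cos19°, sin19°) = (2.8366, 0.9767)
θ=19°: |BD| = 5.2550
θ=19°: circle(B,3.00) ∩ circle(D,5.00): a=1.1051, h=2.7890
θ=19°:   candidates: C₊=(4.4408,3.5117) cross=14.656; C₋=(3.4041,-1.9691) cross=-14.656
θ=19°:   branch - wants cross < 0 → take C=(3.4041,-1.9691) (cross=-14.656)
θ=19°: ex = (C−B)/|BC| = (0.1892,-0.9819); ey = (0.9819,0.1892)
θ=19°: P = B + 3.14·ex + -1.35·ey = (2.1049,-2.3620)

θ=5°: 2.48 -3.12
θ=19°: 2.10 -2.36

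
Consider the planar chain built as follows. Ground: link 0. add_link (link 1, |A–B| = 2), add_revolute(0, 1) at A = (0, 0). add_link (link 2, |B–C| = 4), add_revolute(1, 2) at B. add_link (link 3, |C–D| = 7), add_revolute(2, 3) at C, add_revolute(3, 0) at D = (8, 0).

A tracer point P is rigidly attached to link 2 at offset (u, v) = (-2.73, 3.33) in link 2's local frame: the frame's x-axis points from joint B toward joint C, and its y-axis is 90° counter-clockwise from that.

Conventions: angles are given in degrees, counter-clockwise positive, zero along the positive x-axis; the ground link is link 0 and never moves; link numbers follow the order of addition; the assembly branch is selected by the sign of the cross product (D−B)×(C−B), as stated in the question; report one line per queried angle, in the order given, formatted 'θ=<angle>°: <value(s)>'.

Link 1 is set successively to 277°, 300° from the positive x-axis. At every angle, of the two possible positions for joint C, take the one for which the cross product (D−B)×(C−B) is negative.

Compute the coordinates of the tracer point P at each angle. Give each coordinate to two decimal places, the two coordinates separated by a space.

A=(0,0), D=(8.00,0)
θ=277°: B = A + 2.00·(cos277°, sin277°) = (0.2437, -1.9851)
θ=277°: |BD| = 8.0063
θ=277°: circle(B,4.00) ∩ circle(D,7.00): a=1.9422, h=3.4968
θ=277°:   candidates: C₊=(1.2583,1.8841) cross=27.996; C₋=(2.9923,-4.8912) cross=-27.996
θ=277°:   branch - wants cross < 0 → take C=(2.9923,-4.8912) (cross=-27.996)
θ=277°: ex = (C−B)/|BC| = (0.6872,-0.7265); ey = (0.7265,0.6872)
θ=277°: P = B + -2.73·ex + 3.33·ey = (0.7871,2.2865)
θ=300°: B = A + 2.00·(cos300°, sin300°) = (1.0000, -1.7321)
θ=300°: |BD| = 7.2111
θ=300°: circle(B,4.00) ∩ circle(D,7.00): a=1.3174, h=3.7768
θ=300°:   candidates: C₊=(1.3717,2.2506) cross=27.235; C₋=(3.1860,-5.0819) cross=-27.235
θ=300°:   branch - wants cross < 0 → take C=(3.1860,-5.0819) (cross=-27.235)
θ=300°: ex = (C−B)/|BC| = (0.5465,-0.8375); ey = (0.8375,0.5465)
θ=300°: P = B + -2.73·ex + 3.33·ey = (2.2968,2.3741)

θ=277°: 0.79 2.29
θ=300°: 2.30 2.37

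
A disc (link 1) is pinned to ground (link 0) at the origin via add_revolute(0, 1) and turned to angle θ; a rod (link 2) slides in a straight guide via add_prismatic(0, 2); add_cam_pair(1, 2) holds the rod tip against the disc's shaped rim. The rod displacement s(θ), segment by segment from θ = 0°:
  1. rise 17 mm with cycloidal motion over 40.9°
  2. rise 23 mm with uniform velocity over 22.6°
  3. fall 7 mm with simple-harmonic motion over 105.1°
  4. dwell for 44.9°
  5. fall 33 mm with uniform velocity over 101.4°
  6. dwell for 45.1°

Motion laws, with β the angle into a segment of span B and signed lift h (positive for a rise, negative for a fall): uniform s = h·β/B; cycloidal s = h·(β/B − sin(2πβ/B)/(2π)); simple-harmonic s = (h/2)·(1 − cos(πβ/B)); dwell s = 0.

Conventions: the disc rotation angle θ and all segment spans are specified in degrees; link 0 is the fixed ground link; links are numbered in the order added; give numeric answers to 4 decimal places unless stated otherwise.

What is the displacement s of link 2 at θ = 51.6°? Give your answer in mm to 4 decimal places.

segment 1 (0° to 40.9°, cycloidal, h = 17) is passed completely: s = 0.0000 + (17) = 17.0000
θ = 51.6° falls in segment 2 (40.9° to 63.5°, uniform, h = 23): β = 51.6 − 40.9 = 10.7°, B = 22.6°; Δs = 23·10.7/22.6 = 10.8894; s = 17.0000 + 10.8894 = 27.8894

27.8894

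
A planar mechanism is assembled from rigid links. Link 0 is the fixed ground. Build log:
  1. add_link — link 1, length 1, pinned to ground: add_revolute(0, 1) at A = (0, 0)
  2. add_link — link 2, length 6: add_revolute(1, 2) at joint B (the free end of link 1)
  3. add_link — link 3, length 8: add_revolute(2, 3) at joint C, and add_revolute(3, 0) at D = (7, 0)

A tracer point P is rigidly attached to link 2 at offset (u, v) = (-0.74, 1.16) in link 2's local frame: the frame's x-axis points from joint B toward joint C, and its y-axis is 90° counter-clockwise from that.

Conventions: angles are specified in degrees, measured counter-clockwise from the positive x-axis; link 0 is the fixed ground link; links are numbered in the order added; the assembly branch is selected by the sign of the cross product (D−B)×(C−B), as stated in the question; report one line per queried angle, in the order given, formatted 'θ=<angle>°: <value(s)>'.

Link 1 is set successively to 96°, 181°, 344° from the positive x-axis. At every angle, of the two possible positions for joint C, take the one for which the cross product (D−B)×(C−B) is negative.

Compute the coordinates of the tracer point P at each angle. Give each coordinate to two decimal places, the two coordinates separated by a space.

A=(0,0), D=(7.00,0)
θ=96°: B = A + 1.00·(cos96°, sin96°) = (-0.1045, 0.9945)
θ=96°: |BD| = 7.1738
θ=96°: circle(B,6.00) ∩ circle(D,8.00): a=1.6354, h=5.7728
θ=96°:   candidates: C₊=(2.3153,6.4849) cross=41.413; C₋=(0.7147,-4.9493) cross=-41.413
θ=96°:   branch - wants cross < 0 → take C=(0.7147,-4.9493) (cross=-41.413)
θ=96°: ex = (C−B)/|BC| = (0.1365,-0.9906); ey = (0.9906,0.1365)
θ=96°: P = B + -0.74·ex + 1.16·ey = (0.9436,1.8860)
θ=181°: B = A + 1.00·(cos181°, sin181°) = (-0.9998, -0.0175)
θ=181°: |BD| = 7.9999
θ=181°: circle(B,6.00) ∩ circle(D,8.00): a=2.2499, h=5.5622
θ=181°:   candidates: C₊=(1.2379,5.5496) cross=44.497; C₋=(1.2622,-5.5747) cross=-44.497
θ=181°:   branch - wants cross < 0 → take C=(1.2622,-5.5747) (cross=-44.497)
θ=181°: ex = (C−B)/|BC| = (0.3770,-0.9262); ey = (0.9262,0.3770)
θ=181°: P = B + -0.74·ex + 1.16·ey = (-0.2044,1.1053)
θ=344°: B = A + 1.00·(cos344°, sin344°) = (0.9613, -0.2756)
θ=344°: |BD| = 6.0450
θ=344°: circle(B,6.00) ∩ circle(D,8.00): a=0.7066, h=5.9583
θ=344°:   candidates: C₊=(1.3954,5.7086) cross=36.018; C₋=(1.9388,-6.1955) cross=-36.018
θ=344°:   branch - wants cross < 0 → take C=(1.9388,-6.1955) (cross=-36.018)
θ=344°: ex = (C−B)/|BC| = (0.1629,-0.9866); ey = (0.9866,0.1629)
θ=344°: P = B + -0.74·ex + 1.16·ey = (1.9852,0.6435)

θ=96°: 0.94 1.89
θ=181°: -0.20 1.11
θ=344°: 1.99 0.64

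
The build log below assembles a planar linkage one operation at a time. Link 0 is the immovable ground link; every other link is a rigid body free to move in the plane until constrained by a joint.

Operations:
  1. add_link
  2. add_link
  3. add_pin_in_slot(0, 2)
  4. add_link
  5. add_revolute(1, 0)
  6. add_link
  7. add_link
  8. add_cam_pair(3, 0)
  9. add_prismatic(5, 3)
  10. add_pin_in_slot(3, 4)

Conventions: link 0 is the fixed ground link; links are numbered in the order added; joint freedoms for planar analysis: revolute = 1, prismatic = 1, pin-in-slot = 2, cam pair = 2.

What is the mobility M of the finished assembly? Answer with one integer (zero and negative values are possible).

L=1 J1=0 J2=0
add link → L=2 J1=0 J2=0
add link → L=3 J1=0 J2=0
PS@0,2 dof=2 J2 → L=3 J1=0 J2=1
add link → L=4 J1=0 J2=1
R@1,0 dof=1 J1 → L=4 J1=1 J2=1
add link → L=5 J1=1 J2=1
add link → L=6 J1=1 J2=1
C@3,0 dof=2 J2 → L=6 J1=1 J2=2
P@5,3 dof=1 J1 → L=6 J1=2 J2=2
PS@3,4 dof=2 J2 → L=6 J1=2 J2=3
M=3(L−1)−2J1−J2=3·5−2·2−3=8

M = 8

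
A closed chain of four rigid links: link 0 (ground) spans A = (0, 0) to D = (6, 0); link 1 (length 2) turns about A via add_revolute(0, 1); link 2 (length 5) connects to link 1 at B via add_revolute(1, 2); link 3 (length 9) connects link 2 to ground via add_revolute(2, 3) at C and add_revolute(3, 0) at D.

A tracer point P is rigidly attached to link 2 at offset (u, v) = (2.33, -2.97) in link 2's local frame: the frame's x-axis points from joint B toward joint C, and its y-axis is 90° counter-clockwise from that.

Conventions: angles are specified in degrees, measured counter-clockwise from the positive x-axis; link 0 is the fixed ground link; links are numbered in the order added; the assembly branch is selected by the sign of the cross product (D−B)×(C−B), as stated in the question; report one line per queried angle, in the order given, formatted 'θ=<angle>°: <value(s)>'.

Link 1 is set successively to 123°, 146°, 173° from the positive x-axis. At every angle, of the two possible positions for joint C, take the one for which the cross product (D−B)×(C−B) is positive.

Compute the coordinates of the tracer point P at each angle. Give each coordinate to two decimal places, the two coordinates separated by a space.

A=(0,0), D=(6.00,0)
θ=123°: B = A + 2.00·(cos123°, sin123°) = (-1.0893, 1.6773)
θ=123°: |BD| = 7.2850
θ=123°: circle(B,5.00) ∩ circle(D,9.00): a=-0.2010, h=4.9960
θ=123°:   candidates: C₊=(-0.1346,6.5854) cross=36.396; C₋=(-2.4352,-3.1381) cross=-36.396
θ=123°:   branch + wants cross > 0 → take C=(-0.1346,6.5854) (cross=36.396)
θ=123°: ex = (C−B)/|BC| = (0.1909,0.9816); ey = (-0.9816,0.1909)
θ=123°: P = B + 2.33·ex + -2.97·ey = (2.2710,3.3974)
θ=146°: B = A + 2.00·(cos146°, sin146°) = (-1.6581, 1.1184)
θ=146°: |BD| = 7.7393
θ=146°: circle(B,5.00) ∩ circle(D,9.00): a=0.2518, h=4.9937
θ=146°:   candidates: C₊=(-0.6873,6.0232) cross=38.647; C₋=(-2.1306,-3.8592) cross=-38.647
θ=146°:   branch + wants cross > 0 → take C=(-0.6873,6.0232) (cross=38.647)
θ=146°: ex = (C−B)/|BC| = (0.1941,0.9810); ey = (-0.9810,0.1941)
θ=146°: P = B + 2.33·ex + -2.97·ey = (1.7078,2.8274)
θ=173°: B = A + 2.00·(cos173°, sin173°) = (-1.9851, 0.2437)
θ=173°: |BD| = 7.9888
θ=173°: circle(B,5.00) ∩ circle(D,9.00): a=0.4895, h=4.9760
θ=173°:   candidates: C₊=(-1.3440,5.2025) cross=39.752; C₋=(-1.6476,-4.7449) cross=-39.752
θ=173°:   branch + wants cross > 0 → take C=(-1.3440,5.2025) (cross=39.752)
θ=173°: ex = (C−B)/|BC| = (0.1282,0.9917); ey = (-0.9917,0.1282)
θ=173°: P = B + 2.33·ex + -2.97·ey = (1.2591,2.1737)

θ=123°: 2.27 3.40
θ=146°: 1.71 2.83
θ=173°: 1.26 2.17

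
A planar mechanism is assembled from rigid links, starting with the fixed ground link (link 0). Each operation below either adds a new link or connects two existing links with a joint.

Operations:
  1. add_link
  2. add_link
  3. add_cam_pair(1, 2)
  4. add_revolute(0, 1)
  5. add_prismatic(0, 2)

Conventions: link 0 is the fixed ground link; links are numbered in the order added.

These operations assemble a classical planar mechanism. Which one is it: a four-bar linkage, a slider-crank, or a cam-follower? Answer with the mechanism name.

links: 3 (incl. ground); joints: 1 revolute, 1 prismatic, 1 higher (cam) pair, forming one closed loop
3 links, revolute + prismatic + higher pair in one loop → cam-follower

cam-follower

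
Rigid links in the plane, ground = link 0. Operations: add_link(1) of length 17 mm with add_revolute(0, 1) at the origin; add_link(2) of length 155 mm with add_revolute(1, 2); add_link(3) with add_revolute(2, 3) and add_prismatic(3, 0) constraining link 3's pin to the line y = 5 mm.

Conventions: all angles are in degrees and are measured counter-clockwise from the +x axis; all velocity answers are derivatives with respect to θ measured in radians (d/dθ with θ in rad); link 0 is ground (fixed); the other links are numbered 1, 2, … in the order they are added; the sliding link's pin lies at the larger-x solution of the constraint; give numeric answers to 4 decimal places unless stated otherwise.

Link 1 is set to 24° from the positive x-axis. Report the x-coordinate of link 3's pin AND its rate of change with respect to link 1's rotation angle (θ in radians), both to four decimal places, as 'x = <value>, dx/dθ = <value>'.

geometry: r = 17 mm, L = 155 mm, e = 5 mm
crank pin P = (r cos θ, r sin θ) = (15.530273, 6.914523)
h = r sin θ − e = 6.914523 − 5 = 1.914523
x = r cos θ + √(L² − h²) = 15.530273 + 154.988176 = 170.518448
dx/dθ = −r sin θ − h·r cos θ/√(L² − h²) (θ in radians; h = 1.914523) = -7.106364

x = 170.5184, dx/dθ = -7.1064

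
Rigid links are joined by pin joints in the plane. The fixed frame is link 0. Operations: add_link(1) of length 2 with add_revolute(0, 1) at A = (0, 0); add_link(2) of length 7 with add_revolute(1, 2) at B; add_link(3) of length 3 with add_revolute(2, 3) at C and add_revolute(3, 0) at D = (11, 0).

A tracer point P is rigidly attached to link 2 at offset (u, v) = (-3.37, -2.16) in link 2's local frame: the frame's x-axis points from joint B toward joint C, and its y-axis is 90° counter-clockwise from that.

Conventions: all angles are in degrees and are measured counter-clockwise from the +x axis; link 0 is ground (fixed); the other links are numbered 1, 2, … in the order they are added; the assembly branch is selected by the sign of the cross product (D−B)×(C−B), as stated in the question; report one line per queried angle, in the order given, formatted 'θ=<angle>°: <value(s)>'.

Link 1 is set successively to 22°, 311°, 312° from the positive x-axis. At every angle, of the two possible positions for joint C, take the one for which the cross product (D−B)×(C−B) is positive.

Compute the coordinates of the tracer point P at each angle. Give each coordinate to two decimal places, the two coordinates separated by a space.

A=(0,0), D=(11.00,0)
θ=22°: B = A + 2.00·(cos22°, sin22°) = (1.8544, 0.7492)
θ=22°: |BD| = 9.1763
θ=22°: circle(B,7.00) ∩ circle(D,3.00): a=6.7677, h=1.7885
θ=22°:   candidates: C₊=(8.7455,1.9792) cross=16.412; C₋=(8.4534,-1.5859) cross=-16.412
θ=22°:   branch + wants cross > 0 → take C=(8.7455,1.9792) (cross=16.412)
θ=22°: ex = (C−B)/|BC| = (0.9844,0.1757); ey = (-0.1757,0.9844)
θ=22°: P = B + -3.37·ex + -2.16·ey = (-1.0837,-1.9693)
θ=311°: B = A + 2.00·(cos311°, sin311°) = (1.3121, -1.5094)
θ=311°: |BD| = 9.8048
θ=311°: circle(B,7.00) ∩ circle(D,3.00): a=6.9422, h=0.8976
θ=311°:   candidates: C₊=(8.0334,0.4463) cross=8.801; C₋=(8.3098,-1.3276) cross=-8.801
θ=311°:   branch + wants cross > 0 → take C=(8.0334,0.4463) (cross=8.801)
θ=311°: ex = (C−B)/|BC| = (0.9602,0.2794); ey = (-0.2794,0.9602)
θ=311°: P = B + -3.37·ex + -2.16·ey = (-1.3202,-4.5249)
θ=312°: B = A + 2.00·(cos312°, sin312°) = (1.3383, -1.4863)
θ=312°: |BD| = 9.7754
θ=312°: circle(B,7.00) ∩ circle(D,3.00): a=6.9336, h=0.9615
θ=312°:   candidates: C₊=(8.0451,0.5183) cross=9.399; C₋=(8.3375,-1.3824) cross=-9.399
θ=312°:   branch + wants cross > 0 → take C=(8.0451,0.5183) (cross=9.399)
θ=312°: ex = (C−B)/|BC| = (0.9581,0.2864); ey = (-0.2864,0.9581)
θ=312°: P = B + -3.37·ex + -2.16·ey = (-1.2721,-4.5209)

θ=22°: -1.08 -1.97
θ=311°: -1.32 -4.52
θ=312°: -1.27 -4.52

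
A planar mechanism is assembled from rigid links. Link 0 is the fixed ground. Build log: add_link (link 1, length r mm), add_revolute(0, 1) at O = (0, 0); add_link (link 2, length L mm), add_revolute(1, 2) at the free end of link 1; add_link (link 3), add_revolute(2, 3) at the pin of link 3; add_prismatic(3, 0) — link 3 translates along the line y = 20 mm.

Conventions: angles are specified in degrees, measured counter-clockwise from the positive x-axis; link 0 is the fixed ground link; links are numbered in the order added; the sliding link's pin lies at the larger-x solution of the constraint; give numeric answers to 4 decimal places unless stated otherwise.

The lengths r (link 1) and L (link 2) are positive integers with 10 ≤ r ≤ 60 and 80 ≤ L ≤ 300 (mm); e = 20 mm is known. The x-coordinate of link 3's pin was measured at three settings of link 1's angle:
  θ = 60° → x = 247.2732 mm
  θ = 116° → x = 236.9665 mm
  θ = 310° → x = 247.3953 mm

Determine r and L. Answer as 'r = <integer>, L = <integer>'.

constraint per measurement: (x − r cos θ)² + (r sin θ − e)² = L²
subtracting the θ₁ and θ₂ equations cancels the r² and L² terms:
r = (x₁² − x₂²) / (2[(x₁cos θ₁ + e sin θ₁) − (x₂cos θ₂ + e sin θ₂)]) = 11.0000 → r = 11
L² = (x₁ − r cos θ₁)² + (r sin θ₁ − e)² = 58563.9791 → L = 242.0000 → L = 242
check at θ₃=310°: x = 247.3953 (printed 247.3953) ✓

r = 11, L = 242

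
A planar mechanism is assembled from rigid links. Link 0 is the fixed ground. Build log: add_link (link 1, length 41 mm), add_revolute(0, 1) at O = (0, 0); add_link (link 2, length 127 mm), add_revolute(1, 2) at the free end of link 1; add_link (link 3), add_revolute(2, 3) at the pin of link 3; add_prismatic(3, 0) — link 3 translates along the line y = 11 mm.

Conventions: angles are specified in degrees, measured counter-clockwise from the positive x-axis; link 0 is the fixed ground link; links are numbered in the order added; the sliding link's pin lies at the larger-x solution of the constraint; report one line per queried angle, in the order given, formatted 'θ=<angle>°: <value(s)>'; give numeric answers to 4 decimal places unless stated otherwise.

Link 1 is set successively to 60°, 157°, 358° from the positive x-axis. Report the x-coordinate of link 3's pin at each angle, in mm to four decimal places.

geometry: r = 41 mm, L = 127 mm, e = 11 mm
θ=60°: crank pin P = (r cos θ, r sin θ) = (20.500000, 35.507042)
θ=60°: h = r sin θ − e = 35.507042 − 11 = 24.507042
θ=60°: x = r cos θ + √(L² − h²) = 20.500000 + 124.613021 = 145.113021
θ=157°: crank pin P = (r cos θ, r sin θ) = (-37.740699, 16.019976)
θ=157°: h = r sin θ − e = 16.019976 − 11 = 5.019976
θ=157°: x = r cos θ + √(L² − h²) = -37.740699 + 126.900748 = 89.160049
θ=358°: crank pin P = (r cos θ, r sin θ) = (40.975024, -1.430879)
θ=358°: h = r sin θ − e = -1.430879 − 11 = -12.430879
θ=358°: x = r cos θ + √(L² − h²) = 40.975024 + 126.390163 = 167.365187

θ=60°: 145.1130
θ=157°: 89.1600
θ=358°: 167.3652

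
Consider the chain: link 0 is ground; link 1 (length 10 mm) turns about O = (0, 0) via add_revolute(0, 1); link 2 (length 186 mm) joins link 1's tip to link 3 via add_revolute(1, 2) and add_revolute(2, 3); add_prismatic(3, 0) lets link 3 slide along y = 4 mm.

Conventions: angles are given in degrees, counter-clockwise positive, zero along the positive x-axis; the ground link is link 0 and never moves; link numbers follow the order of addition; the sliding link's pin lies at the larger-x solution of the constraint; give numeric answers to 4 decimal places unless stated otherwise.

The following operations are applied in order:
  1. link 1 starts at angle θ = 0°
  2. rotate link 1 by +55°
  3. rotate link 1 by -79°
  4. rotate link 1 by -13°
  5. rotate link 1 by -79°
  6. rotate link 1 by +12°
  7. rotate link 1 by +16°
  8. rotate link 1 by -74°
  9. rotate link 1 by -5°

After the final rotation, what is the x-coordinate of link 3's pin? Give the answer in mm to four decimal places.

geometry: r = 10 mm, L = 186 mm, e = 4 mm; θ starts at 0°
rotate link 1 by +55°: θ ← 0° +55° = 55°
rotate link 1 by -79°: θ ← 55° -79° = -24°
rotate link 1 by -13°: θ ← -24° -13° = -37°
rotate link 1 by -79°: θ ← -37° -79° = -116°
rotate link 1 by +12°: θ ← -116° +12° = -104°
rotate link 1 by +16°: θ ← -104° +16° = -88°
rotate link 1 by -74°: θ ← -88° -74° = -162°
rotate link 1 by -5°: θ ← -162° -5° = -167°
crank pin P = (r cos θ, r sin θ) = (-9.743701, -2.249511)
h = r sin θ − e = -2.249511 − 4 = -6.249511
x = r cos θ + √(L² − h²) = -9.743701 + 185.894980 = 176.151279

176.1513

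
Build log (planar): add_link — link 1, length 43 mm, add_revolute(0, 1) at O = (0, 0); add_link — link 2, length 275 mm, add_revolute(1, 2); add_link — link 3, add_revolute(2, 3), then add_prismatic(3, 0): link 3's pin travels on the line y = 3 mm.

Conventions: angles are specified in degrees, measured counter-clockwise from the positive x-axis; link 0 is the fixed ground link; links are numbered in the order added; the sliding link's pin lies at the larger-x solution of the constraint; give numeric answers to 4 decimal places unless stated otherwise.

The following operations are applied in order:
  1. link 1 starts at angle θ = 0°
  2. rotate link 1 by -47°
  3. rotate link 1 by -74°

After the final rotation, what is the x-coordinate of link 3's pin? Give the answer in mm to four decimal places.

geometry: r = 43 mm, L = 275 mm, e = 3 mm; θ starts at 0°
rotate link 1 by -47°: θ ← 0° -47° = -47°
rotate link 1 by -74°: θ ← -47° -74° = -121°
crank pin P = (r cos θ, r sin θ) = (-22.146637, -36.858194)
h = r sin θ − e = -36.858194 − 3 = -39.858194
x = r cos θ + √(L² − h²) = -22.146637 + 272.096168 = 249.949530

249.9495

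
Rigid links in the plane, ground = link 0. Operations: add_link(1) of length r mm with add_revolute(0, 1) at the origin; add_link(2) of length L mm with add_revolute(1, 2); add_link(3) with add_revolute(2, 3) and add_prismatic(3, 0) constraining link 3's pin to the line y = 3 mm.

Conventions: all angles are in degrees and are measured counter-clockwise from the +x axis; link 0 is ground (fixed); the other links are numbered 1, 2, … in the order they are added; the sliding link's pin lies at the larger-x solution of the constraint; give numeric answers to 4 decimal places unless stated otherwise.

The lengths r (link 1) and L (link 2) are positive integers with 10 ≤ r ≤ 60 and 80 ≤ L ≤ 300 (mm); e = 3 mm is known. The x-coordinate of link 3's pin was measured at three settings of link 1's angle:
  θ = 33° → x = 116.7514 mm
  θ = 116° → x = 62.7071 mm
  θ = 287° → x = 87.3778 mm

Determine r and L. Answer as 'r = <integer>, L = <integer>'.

constraint per measurement: (x − r cos θ)² + (r sin θ − e)² = L²
subtracting the θ₁ and θ₂ equations cancels the r² and L² terms:
r = (x₁² − x₂²) / (2[(x₁cos θ₁ + e sin θ₁) − (x₂cos θ₂ + e sin θ₂)]) = 39.0000 → r = 39
L² = (x₁ − r cos θ₁)² + (r sin θ₁ − e)² = 7395.9988 → L = 86.0000 → L = 86
check at θ₃=287°: x = 87.3778 (printed 87.3778) ✓

r = 39, L = 86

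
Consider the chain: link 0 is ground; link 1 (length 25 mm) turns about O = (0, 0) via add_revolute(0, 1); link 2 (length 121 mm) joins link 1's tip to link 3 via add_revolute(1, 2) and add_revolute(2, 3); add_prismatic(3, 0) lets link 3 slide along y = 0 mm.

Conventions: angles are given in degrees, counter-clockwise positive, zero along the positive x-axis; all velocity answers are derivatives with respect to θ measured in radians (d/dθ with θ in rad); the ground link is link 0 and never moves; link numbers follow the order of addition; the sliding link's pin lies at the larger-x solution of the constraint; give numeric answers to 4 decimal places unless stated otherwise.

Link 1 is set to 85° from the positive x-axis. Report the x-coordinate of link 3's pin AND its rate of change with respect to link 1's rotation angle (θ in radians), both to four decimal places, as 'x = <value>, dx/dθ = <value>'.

geometry: r = 25 mm, L = 121 mm, e = 0 mm
crank pin P = (r cos θ, r sin θ) = (2.178894, 24.904867)
h = r sin θ − e = 24.904867 − 0 = 24.904867
x = r cos θ + √(L² − h²) = 2.178894 + 118.409238 = 120.588131
dx/dθ = −r sin θ − h·r cos θ/√(L² − h²) (θ in radians; h = 24.904867) = -25.363151

x = 120.5881, dx/dθ = -25.3632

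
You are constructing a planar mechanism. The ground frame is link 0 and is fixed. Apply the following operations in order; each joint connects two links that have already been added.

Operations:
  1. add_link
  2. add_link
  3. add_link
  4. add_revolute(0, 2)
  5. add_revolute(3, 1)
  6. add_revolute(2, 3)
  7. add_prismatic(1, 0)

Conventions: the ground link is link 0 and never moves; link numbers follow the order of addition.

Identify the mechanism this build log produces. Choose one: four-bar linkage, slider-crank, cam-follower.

links: 4 (incl. ground); joints: 3 revolute, 1 prismatic, 0 higher (cam) pair, forming one closed loop
4 links, 3 revolutes + 1 prismatic in one loop → slider-crank

slider-crank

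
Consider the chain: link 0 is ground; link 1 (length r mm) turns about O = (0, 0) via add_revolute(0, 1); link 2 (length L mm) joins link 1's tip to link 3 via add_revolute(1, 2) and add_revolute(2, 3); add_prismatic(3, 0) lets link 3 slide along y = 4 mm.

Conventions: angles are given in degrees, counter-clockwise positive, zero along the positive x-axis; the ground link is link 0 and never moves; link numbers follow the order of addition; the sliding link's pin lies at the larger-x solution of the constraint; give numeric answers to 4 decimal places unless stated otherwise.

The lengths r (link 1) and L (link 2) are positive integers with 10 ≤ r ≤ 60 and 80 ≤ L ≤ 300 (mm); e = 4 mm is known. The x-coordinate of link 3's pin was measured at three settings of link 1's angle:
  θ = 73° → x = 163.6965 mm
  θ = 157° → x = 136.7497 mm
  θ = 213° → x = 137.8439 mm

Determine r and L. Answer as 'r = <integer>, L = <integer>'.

constraint per measurement: (x − r cos θ)² + (r sin θ − e)² = L²
subtracting the θ₁ and θ₂ equations cancels the r² and L² terms:
r = (x₁² − x₂²) / (2[(x₁cos θ₁ + e sin θ₁) − (x₂cos θ₂ + e sin θ₂)]) = 23.0000 → r = 23
L² = (x₁ − r cos θ₁)² + (r sin θ₁ − e)² = 24964.0137 → L = 158.0000 → L = 158
check at θ₃=213°: x = 137.8439 (printed 137.8439) ✓

r = 23, L = 158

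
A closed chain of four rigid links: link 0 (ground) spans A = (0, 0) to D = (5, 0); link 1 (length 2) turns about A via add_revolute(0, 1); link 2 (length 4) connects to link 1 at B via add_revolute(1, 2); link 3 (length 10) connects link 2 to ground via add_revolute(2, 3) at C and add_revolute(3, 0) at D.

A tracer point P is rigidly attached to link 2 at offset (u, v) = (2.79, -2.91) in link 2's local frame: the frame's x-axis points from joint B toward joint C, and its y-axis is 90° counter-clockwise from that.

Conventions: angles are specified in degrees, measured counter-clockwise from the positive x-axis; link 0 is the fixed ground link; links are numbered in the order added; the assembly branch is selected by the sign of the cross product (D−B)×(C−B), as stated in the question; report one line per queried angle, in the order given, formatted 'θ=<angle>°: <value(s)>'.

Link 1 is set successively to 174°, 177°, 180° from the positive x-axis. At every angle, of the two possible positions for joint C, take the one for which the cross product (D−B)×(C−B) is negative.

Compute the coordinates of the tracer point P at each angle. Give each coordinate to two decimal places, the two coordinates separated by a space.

A=(0,0), D=(5.00,0)
θ=174°: B = A + 2.00·(cos174°, sin174°) = (-1.9890, 0.2091)
θ=174°: |BD| = 6.9922
θ=174°: circle(B,4.00) ∩ circle(D,10.00): a=-2.5106, h=3.1140
θ=174°:   candidates: C₊=(-4.4055,3.3967) cross=21.773; C₋=(-4.5917,-2.8284) cross=-21.773
θ=174°:   branch - wants cross < 0 → take C=(-4.5917,-2.8284) (cross=-21.773)
θ=174°: ex = (C−B)/|BC| = (-0.6507,-0.7594); ey = (0.7594,-0.6507)
θ=174°: P = B + 2.79·ex + -2.91·ey = (-6.0141,-0.0162)
θ=177°: B = A + 2.00·(cos177°, sin177°) = (-1.9973, 0.1047)
θ=177°: |BD| = 6.9980
θ=177°: circle(B,4.00) ∩ circle(D,10.00): a=-2.5027, h=3.1204
θ=177°:   candidates: C₊=(-4.4530,3.2621) cross=21.836; C₋=(-4.5463,-2.9779) cross=-21.836
θ=177°:   branch - wants cross < 0 → take C=(-4.5463,-2.9779) (cross=-21.836)
θ=177°: ex = (C−B)/|BC| = (-0.6373,-0.7706); ey = (0.7706,-0.6373)
θ=177°: P = B + 2.79·ex + -2.91·ey = (-6.0178,-0.1910)
θ=180°: B = A + 2.00·(cos180°, sin180°) = (-2.0000, 0.0000)
θ=180°: |BD| = 7.0000
θ=180°: circle(B,4.00) ∩ circle(D,10.00): a=-2.5000, h=3.1225
θ=180°:   candidates: C₊=(-4.5000,3.1225) cross=21.857; C₋=(-4.5000,-3.1225) cross=-21.857
θ=180°:   branch - wants cross < 0 → take C=(-4.5000,-3.1225) (cross=-21.857)
θ=180°: ex = (C−B)/|BC| = (-0.6250,-0.7806); ey = (0.7806,-0.6250)
θ=180°: P = B + 2.79·ex + -2.91·ey = (-6.0154,-0.3592)

θ=174°: -6.01 -0.02
θ=177°: -6.02 -0.19
θ=180°: -6.02 -0.36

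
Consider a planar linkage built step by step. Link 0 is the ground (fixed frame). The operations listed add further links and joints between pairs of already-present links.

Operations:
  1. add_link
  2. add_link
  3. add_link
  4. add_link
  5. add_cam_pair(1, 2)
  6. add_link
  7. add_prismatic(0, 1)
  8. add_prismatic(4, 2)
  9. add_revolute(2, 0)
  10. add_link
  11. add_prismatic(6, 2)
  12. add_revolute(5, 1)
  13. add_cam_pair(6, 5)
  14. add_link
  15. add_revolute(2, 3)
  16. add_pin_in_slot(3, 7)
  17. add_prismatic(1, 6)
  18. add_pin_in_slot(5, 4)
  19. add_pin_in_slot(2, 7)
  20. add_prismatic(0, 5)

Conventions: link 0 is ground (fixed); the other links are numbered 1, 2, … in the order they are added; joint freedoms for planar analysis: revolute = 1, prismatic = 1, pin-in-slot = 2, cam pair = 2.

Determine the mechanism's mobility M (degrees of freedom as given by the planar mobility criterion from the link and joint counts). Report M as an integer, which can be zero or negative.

L=1 J1=0 J2=0
add link → L=2 J1=0 J2=0
add link → L=3 J1=0 J2=0
add link → L=4 J1=0 J2=0
add link → L=5 J1=0 J2=0
C@1,2 dof=2 J2 → L=5 J1=0 J2=1
add link → L=6 J1=0 J2=1
P@0,1 dof=1 J1 → L=6 J1=1 J2=1
P@4,2 dof=1 J1 → L=6 J1=2 J2=1
R@2,0 dof=1 J1 → L=6 J1=3 J2=1
add link → L=7 J1=3 J2=1
P@6,2 dof=1 J1 → L=7 J1=4 J2=1
R@5,1 dof=1 J1 → L=7 J1=5 J2=1
C@6,5 dof=2 J2 → L=7 J1=5 J2=2
add link → L=8 J1=5 J2=2
R@2,3 dof=1 J1 → L=8 J1=6 J2=2
PS@3,7 dof=2 J2 → L=8 J1=6 J2=3
P@1,6 dof=1 J1 → L=8 J1=7 J2=3
PS@5,4 dof=2 J2 → L=8 J1=7 J2=4
PS@2,7 dof=2 J2 → L=8 J1=7 J2=5
P@0,5 dof=1 J1 → L=8 J1=8 J2=5
M=3(L−1)−2J1−J2=3·7−2·8−5=0

M = 0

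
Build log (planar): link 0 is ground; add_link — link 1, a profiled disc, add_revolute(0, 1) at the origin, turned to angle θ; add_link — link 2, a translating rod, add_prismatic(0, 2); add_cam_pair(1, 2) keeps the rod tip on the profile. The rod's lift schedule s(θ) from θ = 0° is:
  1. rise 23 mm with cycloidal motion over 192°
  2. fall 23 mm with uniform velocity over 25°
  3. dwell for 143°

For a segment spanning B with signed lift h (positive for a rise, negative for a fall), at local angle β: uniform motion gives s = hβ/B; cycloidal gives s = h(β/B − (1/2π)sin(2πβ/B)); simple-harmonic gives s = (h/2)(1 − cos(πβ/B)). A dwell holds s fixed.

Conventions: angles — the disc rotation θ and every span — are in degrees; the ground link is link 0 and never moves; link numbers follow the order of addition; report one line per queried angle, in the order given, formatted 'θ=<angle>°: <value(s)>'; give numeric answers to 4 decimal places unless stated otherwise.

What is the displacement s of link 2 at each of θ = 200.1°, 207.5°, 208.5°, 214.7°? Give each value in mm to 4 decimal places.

seg 1 [0°–192°] cycloidal, h=23: full span → s += 23 → s = 23.0000
seg 2 [192°–217°] uniform, h=-23: θ=200.1° here. β=8.1, B=25. -23·8.1/25 = -7.4520 → s = 15.5480
seg 2 [192°–217°] uniform, h=-23: θ=207.5° here. β=15.5, B=25. -23·15.5/25 = -14.2600 → s = 8.7400
seg 2 [192°–217°] uniform, h=-23: θ=208.5° here. β=16.5, B=25. -23·16.5/25 = -15.1800 → s = 7.8200
seg 2 [192°–217°] uniform, h=-23: θ=214.7° here. β=22.7, B=25. -23·22.7/25 = -20.8840 → s = 2.1160

θ=200.1°: 15.5480
θ=207.5°: 8.7400
θ=208.5°: 7.8200
θ=214.7°: 2.1160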